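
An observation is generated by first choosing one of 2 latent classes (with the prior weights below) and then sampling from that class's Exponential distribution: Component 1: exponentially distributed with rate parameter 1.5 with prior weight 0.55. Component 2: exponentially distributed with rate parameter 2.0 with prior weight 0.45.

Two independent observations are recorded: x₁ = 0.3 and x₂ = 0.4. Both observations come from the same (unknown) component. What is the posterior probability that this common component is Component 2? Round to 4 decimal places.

0.5062

By Bayes' theorem, P(k | x) = P(Z=k) f_k(x) / Σ_j P(Z=j) f_j(x).
Since both observations come from the same component, the likelihood for component k is f_k(x₁)·f_k(x₂).
  p_1 = [1.5·e^(−1.5·0.3) = 1.5·e^(−0.4500) = 0.956442] × [0.823217] = 0.78736
  p_2 = [2.0·e^(−2.0·0.3) = 2.0·e^(−0.6000) = 1.09762] × [0.898658] = 0.986388
Unnormalised posteriors:
  P(Z=1)·p_1 = 0.55 × 0.78736 = 0.433048
  P(Z=2)·p_2 = 0.45 × 0.986388 = 0.443875
Evidence: 0.433048 + 0.443875 = 0.876922
P(Component 2 | x₁, x₂) ≈ 0.5062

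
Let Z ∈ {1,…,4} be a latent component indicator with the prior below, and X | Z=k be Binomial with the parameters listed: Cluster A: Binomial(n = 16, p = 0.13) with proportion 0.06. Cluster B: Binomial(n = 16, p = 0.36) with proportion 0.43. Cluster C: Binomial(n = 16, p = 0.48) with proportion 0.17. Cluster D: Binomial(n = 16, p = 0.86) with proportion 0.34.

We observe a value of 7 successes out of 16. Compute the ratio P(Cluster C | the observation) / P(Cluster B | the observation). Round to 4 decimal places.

Since P(k|x) ∝ π_k f_k(x), the posterior odds are π_i f_i(x) / (π_j f_j(x)).
Component likelihoods at x = 7 successes out of 16:
  L_A = 0.00204976
  L_B = 0.161497
  L_C = 0.1867
  L_D = 8.2237e-05
Odds = (0.17/0.43) × (0.1867/0.161497) = 0.395349 × 1.15606 ≈ 0.4570

0.4570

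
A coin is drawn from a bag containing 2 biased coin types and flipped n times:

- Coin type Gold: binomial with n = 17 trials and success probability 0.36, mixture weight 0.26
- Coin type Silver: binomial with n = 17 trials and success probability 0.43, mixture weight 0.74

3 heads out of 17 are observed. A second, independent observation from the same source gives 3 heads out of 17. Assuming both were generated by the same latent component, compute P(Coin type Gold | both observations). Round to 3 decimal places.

0.756

Apply Bayes' rule: the posterior for each component is proportional to its prior times its likelihood at x.
Since both observations come from the same component, the likelihood for component k is f_k(x₁)·f_k(x₂).
  L_Gold = [C(17,3)·0.36^3·0.64^14 = 680·0.046656·0.00193428 = 0.0613672] × [0.0613672] = 0.00376593
  L_Silver = [C(17,3)·0.43^3·0.57^14 = 680·0.079507·0.000382162 = 0.0206615] × [0.0206615] = 0.000426898
Unnormalised posteriors:
  π_Gold·L_Gold = 0.26 × 0.00376593 = 0.000979141
  π_Silver·L_Silver = 0.74 × 0.000426898 = 0.000315905
Denominator: 0.000979141 + 0.000315905 = 0.00129505
P(Coin type Gold | x₁,x₂) ≈ 0.756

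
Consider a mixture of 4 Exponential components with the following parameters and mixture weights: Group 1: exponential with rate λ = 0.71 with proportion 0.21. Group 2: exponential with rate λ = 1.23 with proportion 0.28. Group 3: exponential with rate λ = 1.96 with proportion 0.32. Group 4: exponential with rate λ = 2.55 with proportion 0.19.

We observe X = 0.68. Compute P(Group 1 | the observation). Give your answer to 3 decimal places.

Apply Bayes' rule: the posterior for each component is proportional to its prior times its likelihood at x.
Evaluate each component's likelihood at the observed value:
  L_1 = 0.438108
  L_2 = 0.532919
  L_3 = 0.516926
  L_4 = 0.450271
Multiply by the mixture weights:
  π_1·L_1 = 0.21 × 0.438108 = 0.0920026
  π_2·L_2 = 0.28 × 0.532919 = 0.149217
  π_3·L_3 = 0.32 × 0.516926 = 0.165416
  π_4·L_4 = 0.19 × 0.450271 = 0.0855514
Marginal: 0.0920026 + 0.149217 + 0.165416 + 0.0855514 = 0.492188
Responsibility of Group 1: 0.0920026 / 0.492188 ≈ 0.187

0.187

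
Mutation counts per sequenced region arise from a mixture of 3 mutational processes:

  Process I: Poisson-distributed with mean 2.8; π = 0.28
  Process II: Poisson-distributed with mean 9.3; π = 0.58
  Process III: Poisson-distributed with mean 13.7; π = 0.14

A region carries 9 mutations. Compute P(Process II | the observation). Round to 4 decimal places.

Apply Bayes' rule: the posterior for each component is proportional to its prior times its likelihood at x.
Evaluate each component's likelihood at the observed value:
  L_I = 0.0017727
  L_II = 0.131113
  L_III = 0.0525881
Multiply by the mixture weights:
  w_I·L_I = 0.28 × 0.0017727 = 0.000496355
  w_II·L_II = 0.58 × 0.131113 = 0.0760454
  w_III·L_III = 0.14 × 0.0525881 = 0.00736234
Evidence: 0.000496355 + 0.0760454 + 0.00736234 = 0.0839041
P(Process II | 9 mutations) = 0.0760454 / 0.0839041 ≈ 0.9063

0.9063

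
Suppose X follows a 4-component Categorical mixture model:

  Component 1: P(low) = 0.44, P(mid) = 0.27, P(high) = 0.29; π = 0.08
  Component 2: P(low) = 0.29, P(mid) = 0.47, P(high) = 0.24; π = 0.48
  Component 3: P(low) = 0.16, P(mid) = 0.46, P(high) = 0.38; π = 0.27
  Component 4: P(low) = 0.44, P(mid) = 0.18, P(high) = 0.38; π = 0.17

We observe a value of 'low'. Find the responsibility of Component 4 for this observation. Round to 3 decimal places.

By Bayes' theorem, P(k | x) = π_k f_k(x) / Σ_j π_j f_j(x).
Evaluate each component's likelihood at the observed value:
  L_1 = 0.44
  L_2 = 0.29
  L_3 = 0.16
  L_4 = 0.44
Weight by the priors:
  π_1·L_1 = 0.08 × 0.44 = 0.0352
  π_2·L_2 = 0.48 × 0.29 = 0.1392
  π_3·L_3 = 0.27 × 0.16 = 0.0432
  π_4·L_4 = 0.17 × 0.44 = 0.0748
Evidence: 0.0352 + 0.1392 + 0.0432 + 0.0748 = 0.2924
So the posterior for Component 4 is 0.0748 / 0.2924 ≈ 0.256.

0.256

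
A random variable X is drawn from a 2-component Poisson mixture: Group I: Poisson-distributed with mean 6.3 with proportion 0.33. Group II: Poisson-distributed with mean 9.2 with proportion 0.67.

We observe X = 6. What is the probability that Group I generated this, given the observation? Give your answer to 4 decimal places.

0.4800

By Bayes' theorem, P(k | x) = w_k f_k(x) / Σ_j w_j f_j(x).
Component likelihoods at x = 6:
  f_I = e^(−6.3)·6.3^6/6! = 0.159461
  f_II = e^(−9.2)·9.2^6/6! = 0.0850913
Weight by the priors:
  w_I·f_I = 0.33 × 0.159461 = 0.0526223
  w_II·f_II = 0.67 × 0.0850913 = 0.0570112
Evidence: 0.0526223 + 0.0570112 = 0.109633
P(Group I | 6) = 0.0526223 / 0.109633 ≈ 0.4800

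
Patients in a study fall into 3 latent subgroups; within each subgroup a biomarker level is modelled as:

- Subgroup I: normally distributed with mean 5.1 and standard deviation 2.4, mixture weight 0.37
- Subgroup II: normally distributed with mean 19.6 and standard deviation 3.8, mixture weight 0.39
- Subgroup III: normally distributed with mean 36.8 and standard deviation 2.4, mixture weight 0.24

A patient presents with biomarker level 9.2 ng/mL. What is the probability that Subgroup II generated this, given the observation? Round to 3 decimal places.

Posterior ∝ prior × likelihood, so P(k | x) ∝ w_k f_k(x); normalise over all components.
Component likelihoods at x = 9.2 ng/mL:
  L_I = 0.0386345
  L_II = 0.002481
  L_III = 3.18402e-30
Weight by the priors:
  w_I·L_I = 0.37 × 0.0386345 = 0.0142948
  w_II·L_II = 0.39 × 0.002481 = 0.000967592
  w_III·L_III = 0.24 × 3.18402e-30 = 7.64166e-31
Marginal: 0.0142948 + 0.000967592 + 7.64166e-31 = 0.0152624
P(Subgroup II | 9.2 ng/mL) = 0.000967592 / 0.0152624 ≈ 0.063

0.063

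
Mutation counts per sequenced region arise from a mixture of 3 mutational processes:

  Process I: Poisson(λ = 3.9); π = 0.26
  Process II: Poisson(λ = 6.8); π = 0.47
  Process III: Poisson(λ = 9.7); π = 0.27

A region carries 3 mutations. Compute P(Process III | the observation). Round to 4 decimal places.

By Bayes' theorem, P(k | x) = w_k f_k(x) / Σ_j w_j f_j(x).
Poisson probabilities:
  L_I = 0.200122
  L_II = 0.0583678
  L_III = 0.00932197
Unnormalised posteriors:
  w_I·L_I = 0.26 × 0.200122 = 0.0520316
  w_II·L_II = 0.47 × 0.0583678 = 0.0274328
  w_III·L_III = 0.27 × 0.00932197 = 0.00251693
Normaliser: 0.0520316 + 0.0274328 + 0.00251693 = 0.0819814
Responsibility of Process III: 0.00251693 / 0.0819814 ≈ 0.0307

0.0307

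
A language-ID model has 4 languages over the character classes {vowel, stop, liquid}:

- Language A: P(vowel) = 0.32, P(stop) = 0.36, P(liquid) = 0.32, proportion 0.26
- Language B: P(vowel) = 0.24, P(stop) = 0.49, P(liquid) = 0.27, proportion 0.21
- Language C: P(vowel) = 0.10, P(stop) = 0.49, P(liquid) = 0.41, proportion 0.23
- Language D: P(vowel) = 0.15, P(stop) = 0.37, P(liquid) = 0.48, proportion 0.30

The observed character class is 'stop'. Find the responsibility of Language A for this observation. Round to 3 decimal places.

0.223

The responsibility of component k is w_k f_k(x) divided by Σ_j w_j f_j(x).
Categorical probabilities:
  p_A = 0.36
  p_B = 0.49
  p_C = 0.49
  p_D = 0.37
Multiply by the mixture weights:
  w_A·p_A = 0.26 × 0.36 = 0.0936
  w_B·p_B = 0.21 × 0.49 = 0.1029
  w_C·p_C = 0.23 × 0.49 = 0.1127
  w_D·p_D = 0.30 × 0.37 = 0.111
Marginal: 0.0936 + 0.1029 + 0.1127 + 0.111 = 0.4202
P(Language A | the observation) = 0.0936 / 0.4202 ≈ 0.223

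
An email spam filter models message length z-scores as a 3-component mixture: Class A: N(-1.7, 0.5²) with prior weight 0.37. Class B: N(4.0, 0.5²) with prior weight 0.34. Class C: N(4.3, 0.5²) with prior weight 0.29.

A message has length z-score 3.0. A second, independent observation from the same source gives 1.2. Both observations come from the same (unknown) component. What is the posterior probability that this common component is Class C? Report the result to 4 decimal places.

0.0062

The responsibility of component k is P(Z=k) f_k(x) divided by Σ_j P(Z=j) f_j(x).
Since both observations come from the same component, the likelihood for component k is f_k(x₁)·f_k(x₂).
  f_A = [5.18573e-20] × [3.95464e-08] = 2.05077e-27
  f_B = [0.107982] × [1.23652e-07] = 1.33522e-08
  f_C = [0.0271659] × [3.58757e-09] = 9.74596e-11
Prior × likelihood for each component:
  P(Z=A)·f_A = 0.37 × 2.05077e-27 = 7.58785e-28
  P(Z=B)·f_B = 0.34 × 1.33522e-08 = 4.53976e-09
  P(Z=C)·f_C = 0.29 × 9.74596e-11 = 2.82633e-11
Normaliser: 7.58785e-28 + 4.53976e-09 + 2.82633e-11 = 4.56802e-09
P(Class C | data) = 2.82633e-11 / 4.56802e-09 ≈ 0.0062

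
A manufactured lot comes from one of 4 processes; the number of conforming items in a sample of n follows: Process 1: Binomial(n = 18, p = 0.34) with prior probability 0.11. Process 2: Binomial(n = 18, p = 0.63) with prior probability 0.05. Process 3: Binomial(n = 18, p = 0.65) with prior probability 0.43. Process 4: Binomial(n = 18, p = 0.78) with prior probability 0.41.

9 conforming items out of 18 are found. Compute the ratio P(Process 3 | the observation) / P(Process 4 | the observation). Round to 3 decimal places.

Since P(k|x) ∝ P(Z=k) f_k(x), the posterior odds are P(Z=i) f_i(x) / (P(Z=j) f_j(x)).
Binomial probabilities:
  f_1 = 0.0701489
  f_2 = 0.098786
  f_3 = 0.0793684
  f_4 = 0.00627293
0.0341284 / 0.0025719 ≈ 13.270

13.270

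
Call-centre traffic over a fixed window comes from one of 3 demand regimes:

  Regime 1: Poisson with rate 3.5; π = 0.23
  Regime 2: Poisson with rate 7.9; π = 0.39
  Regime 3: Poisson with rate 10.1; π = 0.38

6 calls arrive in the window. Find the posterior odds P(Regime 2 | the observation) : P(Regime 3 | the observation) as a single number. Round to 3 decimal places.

2.121

Since P(k|x) ∝ P(Z=k) f_k(x), the posterior odds are P(Z=i) f_i(x) / (P(Z=j) f_j(x)).
Poisson probabilities:
  p_1 = e^(−3.5)·3.5^6/6! = 0.0770983
  p_2 = e^(−7.9)·7.9^6/6! = 0.125171
  p_3 = e^(−10.1)·10.1^6/6! = 0.060565
Posterior odds = (P(Z=2)·p_2) / (P(Z=3)·p_3) = (0.39·0.125171) / (0.38·0.060565) = 0.0488167 / 0.0230147 ≈ 2.121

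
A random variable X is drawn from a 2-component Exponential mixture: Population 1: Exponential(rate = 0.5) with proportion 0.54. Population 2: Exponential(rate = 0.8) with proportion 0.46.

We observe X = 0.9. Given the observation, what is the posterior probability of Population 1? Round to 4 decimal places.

0.4901

P(component k | x) = P(Z=k)·f_k(x) / marginal(x), where marginal(x) = Σ_j P(Z=j)·f_j(x).
Exponential densities:
  p_1 = 0.318814
  p_2 = 0.389402
Unnormalised posteriors:
  P(Z=1)·p_1 = 0.54 × 0.318814 = 0.17216
  P(Z=2)·p_2 = 0.46 × 0.389402 = 0.179125
Normaliser: 0.17216 + 0.179125 = 0.351284
P(Population 1 | 0.9) = 0.17216 / 0.351284 ≈ 0.4901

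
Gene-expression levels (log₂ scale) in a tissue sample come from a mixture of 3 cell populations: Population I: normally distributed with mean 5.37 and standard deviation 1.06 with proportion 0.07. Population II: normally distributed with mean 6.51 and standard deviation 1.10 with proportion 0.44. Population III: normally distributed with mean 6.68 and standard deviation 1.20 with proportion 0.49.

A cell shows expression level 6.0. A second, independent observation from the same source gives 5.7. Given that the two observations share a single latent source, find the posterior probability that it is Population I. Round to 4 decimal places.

The responsibility of component k is π_k f_k(x) divided by Σ_j π_j f_j(x).
Since both observations come from the same component, the likelihood for component k is f_k(x₁)·f_k(x₂).
  L_I = [(1/(1.06·√(2π)))·exp(−(6.0−5.37)²/(2·1.06²)) = 0.376361·exp(-0.17662) = 0.315427] × [0.358557] = 0.113099
  L_II = [(1/(1.10·√(2π)))·exp(−(6.0−6.51)²/(2·1.10²)) = 0.362675·exp(-0.10748) = 0.325716] × [0.27655] = 0.0900768
  L_III = [(1/(1.20·√(2π)))·exp(−(6.0−6.68)²/(2·1.20²)) = 0.332452·exp(-0.16056) = 0.283139] × [0.238179] = 0.0674379
Multiply by the mixture weights:
  π_I·L_I = 0.07 × 0.113099 = 0.0079169
  π_II·L_II = 0.44 × 0.0900768 = 0.0396338
  π_III·L_III = 0.49 × 0.0674379 = 0.0330446
Sum: 0.0079169 + 0.0396338 + 0.0330446 = 0.0805953
So the posterior for Population I is 0.0079169 / 0.0805953 ≈ 0.0982.

0.0982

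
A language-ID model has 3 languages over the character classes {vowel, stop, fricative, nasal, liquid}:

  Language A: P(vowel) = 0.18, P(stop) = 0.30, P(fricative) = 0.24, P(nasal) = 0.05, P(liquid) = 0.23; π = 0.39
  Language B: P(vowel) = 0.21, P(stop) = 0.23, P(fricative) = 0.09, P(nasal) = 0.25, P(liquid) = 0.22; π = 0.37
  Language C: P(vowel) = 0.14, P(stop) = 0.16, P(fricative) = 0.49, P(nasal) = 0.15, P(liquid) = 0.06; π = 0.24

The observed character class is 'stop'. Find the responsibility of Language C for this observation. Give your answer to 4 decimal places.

0.1597

Posterior ∝ prior × likelihood, so P(k | x) ∝ π_k f_k(x); normalise over all components.
Component likelihoods at x = 'stop':
  p_A = 0.3
  p_B = 0.23
  p_C = 0.16
Unnormalised posteriors:
  π_A·p_A = 0.39 × 0.3 = 0.117
  π_B·p_B = 0.37 × 0.23 = 0.0851
  π_C·p_C = 0.24 × 0.16 = 0.0384
Denominator: 0.117 + 0.0851 + 0.0384 = 0.2405
P(Language C | the observation) ≈ 0.1597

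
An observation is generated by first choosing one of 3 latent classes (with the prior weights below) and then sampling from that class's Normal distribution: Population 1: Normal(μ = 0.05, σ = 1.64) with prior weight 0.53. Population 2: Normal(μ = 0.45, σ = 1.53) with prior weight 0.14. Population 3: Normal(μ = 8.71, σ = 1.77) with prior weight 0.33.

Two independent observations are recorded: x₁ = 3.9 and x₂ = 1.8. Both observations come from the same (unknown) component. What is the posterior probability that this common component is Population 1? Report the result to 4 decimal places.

0.6897

Apply Bayes' rule: the posterior for each component is proportional to its prior times its likelihood at x.
Since both observations come from the same component, the likelihood for component k is f_k(x₁)·f_k(x₂).
  p_1 = [(1/(1.64·√(2π)))·exp(−(3.9−0.05)²/(2·1.64²)) = 0.243257·exp(-2.75552) = 0.0154653] × [0.137662] = 0.00212898
  p_2 = [(1/(1.53·√(2π)))·exp(−(3.9−0.45)²/(2·1.53²)) = 0.260747·exp(-2.54229) = 0.0205171] × [0.176669] = 0.00362472
  p_3 = [(1/(1.77·√(2π)))·exp(−(3.9−8.71)²/(2·1.77²)) = 0.225391·exp(-3.69244) = 0.00561474] × [0.000110516] = 6.20519e-07
Unnormalised posteriors:
  P(Z=1)·p_1 = 0.53 × 0.00212898 = 0.00112836
  P(Z=2)·p_2 = 0.14 × 0.00362472 = 0.000507461
  P(Z=3)·p_3 = 0.33 × 6.20519e-07 = 2.04771e-07
Denominator: 0.00112836 + 0.000507461 + 2.04771e-07 = 0.00163602
P(Population 1 | x) = 0.00112836 / 0.00163602 ≈ 0.6897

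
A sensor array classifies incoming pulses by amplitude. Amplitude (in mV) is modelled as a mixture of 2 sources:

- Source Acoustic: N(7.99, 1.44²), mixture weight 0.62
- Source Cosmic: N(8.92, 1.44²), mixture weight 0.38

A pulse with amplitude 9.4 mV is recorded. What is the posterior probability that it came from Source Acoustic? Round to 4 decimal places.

By Bayes' theorem, P(k | x) = P(Z=k) f_k(x) / Σ_j P(Z=j) f_j(x).
Component likelihoods at x = 9.4 mV:
  L_Acoustic = 0.171535
  L_Cosmic = 0.262072
Multiply by the mixture weights:
  P(Z=Acoustic)·L_Acoustic = 0.62 × 0.171535 = 0.106352
  P(Z=Cosmic)·L_Cosmic = 0.38 × 0.262072 = 0.0995872
Denominator: 0.106352 + 0.0995872 = 0.205939
So the posterior for Source Acoustic is 0.106352 / 0.205939 ≈ 0.5164.

0.5164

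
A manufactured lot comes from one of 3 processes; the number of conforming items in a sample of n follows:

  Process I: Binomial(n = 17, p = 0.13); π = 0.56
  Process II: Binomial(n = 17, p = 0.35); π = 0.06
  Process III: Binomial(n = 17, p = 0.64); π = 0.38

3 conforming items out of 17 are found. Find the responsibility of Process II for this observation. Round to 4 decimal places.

0.0341

By Bayes' theorem, P(k | x) = π_k f_k(x) / Σ_j π_j f_j(x).
Component likelihoods at x = 3 conforming items out of 17:
  f_I = 0.212622
  f_II = 0.0700648
  f_III = 0.000109467
Prior × likelihood for each component:
  π_I·f_I = 0.56 × 0.212622 = 0.119068
  π_II·f_II = 0.06 × 0.0700648 = 0.00420389
  π_III·f_III = 0.38 × 0.000109467 = 4.15975e-05
Sum: 0.119068 + 0.00420389 + 4.15975e-05 = 0.123314
P(Process II | the observation) ≈ 0.0341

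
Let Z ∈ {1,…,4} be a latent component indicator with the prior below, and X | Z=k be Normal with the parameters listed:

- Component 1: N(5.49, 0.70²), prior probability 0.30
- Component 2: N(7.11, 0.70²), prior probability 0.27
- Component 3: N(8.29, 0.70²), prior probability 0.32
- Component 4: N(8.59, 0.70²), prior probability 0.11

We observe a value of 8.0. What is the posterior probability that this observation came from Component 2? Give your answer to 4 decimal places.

The responsibility of component k is P(Z=k) f_k(x) divided by Σ_j P(Z=j) f_j(x).
Evaluate each component's likelihood at the observed value:
  p_1 = 0.000920184
  p_2 = 0.253973
  p_3 = 0.523049
  p_4 = 0.39953
Unnormalised posteriors:
  P(Z=1)·p_1 = 0.30 × 0.000920184 = 0.000276055
  P(Z=2)·p_2 = 0.27 × 0.253973 = 0.0685726
  P(Z=3)·p_3 = 0.32 × 0.523049 = 0.167376
  P(Z=4)·p_4 = 0.11 × 0.39953 = 0.0439482
Sum: 0.000276055 + 0.0685726 + 0.167376 + 0.0439482 = 0.280173
P(Component 2 | x) ≈ 0.2448

0.2448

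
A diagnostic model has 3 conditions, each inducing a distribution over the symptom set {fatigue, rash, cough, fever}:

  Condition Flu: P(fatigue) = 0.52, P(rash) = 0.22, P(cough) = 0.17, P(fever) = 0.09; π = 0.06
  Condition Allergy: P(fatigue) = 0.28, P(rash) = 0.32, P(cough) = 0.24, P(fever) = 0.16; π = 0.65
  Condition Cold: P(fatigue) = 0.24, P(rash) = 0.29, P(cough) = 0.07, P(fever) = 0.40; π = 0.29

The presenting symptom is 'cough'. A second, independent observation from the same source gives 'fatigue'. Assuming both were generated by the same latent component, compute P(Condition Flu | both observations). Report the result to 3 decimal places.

0.098

The responsibility of component k is w_k f_k(x) divided by Σ_j w_j f_j(x).
Since both observations come from the same component, the likelihood for component k is f_k(x₁)·f_k(x₂).
  f_Flu = [0.17] × [0.52] = 0.0884
  f_Allergy = [0.24] × [0.28] = 0.0672
  f_Cold = [0.07] × [0.24] = 0.0168
Multiply by the mixture weights:
  w_Flu·f_Flu = 0.06 × 0.0884 = 0.005304
  w_Allergy·f_Allergy = 0.65 × 0.0672 = 0.04368
  w_Cold·f_Cold = 0.29 × 0.0168 = 0.004872
Evidence: 0.005304 + 0.04368 + 0.004872 = 0.053856
P(Condition Flu | data) = 0.005304 / 0.053856 ≈ 0.098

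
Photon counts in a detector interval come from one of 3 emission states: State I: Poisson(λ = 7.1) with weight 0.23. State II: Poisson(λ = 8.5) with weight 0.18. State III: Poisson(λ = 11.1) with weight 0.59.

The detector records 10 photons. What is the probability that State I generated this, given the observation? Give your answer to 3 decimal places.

P(component k | x) = w_k·f_k(x) / marginal(x), where marginal(x) = Σ_j w_j·f_j(x).
Evaluate each component's likelihood at the observed value:
  f_I = 0.0740167
  f_II = 0.110388
  f_III = 0.118249
Weight by the priors:
  w_I·f_I = 0.23 × 0.0740167 = 0.0170238
  w_II·f_II = 0.18 × 0.110388 = 0.0198699
  w_III·f_III = 0.59 × 0.118249 = 0.069767
Sum: 0.0170238 + 0.0198699 + 0.069767 = 0.106661
So the posterior for State I is 0.0170238 / 0.106661 ≈ 0.160.

0.160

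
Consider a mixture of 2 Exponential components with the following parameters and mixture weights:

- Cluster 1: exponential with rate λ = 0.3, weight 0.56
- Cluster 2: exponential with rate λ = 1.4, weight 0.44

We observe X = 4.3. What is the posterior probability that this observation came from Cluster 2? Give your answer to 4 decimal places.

P(component k | x) = w_k·f_k(x) / marginal(x), where marginal(x) = Σ_j w_j·f_j(x).
Evaluate each component's likelihood at the observed value:
  f_1 = 0.3·e^(−0.3·4.3) = 0.3·e^(−1.2900) = 0.0825812
  f_2 = 1.4·e^(−1.4·4.3) = 1.4·e^(−6.0200) = 0.00340154
Unnormalised posteriors:
  w_1·f_1 = 0.56 × 0.0825812 = 0.0462455
  w_2·f_2 = 0.44 × 0.00340154 = 0.00149668
Sum: 0.0462455 + 0.00149668 = 0.0477422
P(Cluster 2 | x) = 0.00149668 / 0.0477422 ≈ 0.0313

0.0313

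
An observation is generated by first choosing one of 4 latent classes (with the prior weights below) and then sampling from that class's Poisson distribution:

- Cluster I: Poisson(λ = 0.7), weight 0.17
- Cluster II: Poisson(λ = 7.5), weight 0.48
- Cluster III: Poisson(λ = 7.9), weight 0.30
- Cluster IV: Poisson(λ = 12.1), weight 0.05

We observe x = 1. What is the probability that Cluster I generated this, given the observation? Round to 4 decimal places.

Apply Bayes' rule: the posterior for each component is proportional to its prior times its likelihood at x.
Evaluate each component's likelihood at the observed value:
  f_I = e^(−0.7)·0.7^1/1! = 0.34761
  f_II = e^(−7.5)·7.5^1/1! = 0.00414813
  f_III = e^(−7.9)·7.9^1/1! = 0.00292887
  f_IV = e^(−12.1)·12.1^1/1! = 6.72701e-05
Weight by the priors:
  P(Z=I)·f_I = 0.17 × 0.34761 = 0.0590937
  P(Z=II)·f_II = 0.48 × 0.00414813 = 0.0019911
  P(Z=III)·f_III = 0.30 × 0.00292887 = 0.000878662
  P(Z=IV)·f_IV = 0.05 × 6.72701e-05 = 3.36351e-06
Evidence: 0.0590937 + 0.0019911 + 0.000878662 + 3.36351e-06 = 0.0619668
Responsibility of Cluster I: 0.0590937 / 0.0619668 ≈ 0.9536

0.9536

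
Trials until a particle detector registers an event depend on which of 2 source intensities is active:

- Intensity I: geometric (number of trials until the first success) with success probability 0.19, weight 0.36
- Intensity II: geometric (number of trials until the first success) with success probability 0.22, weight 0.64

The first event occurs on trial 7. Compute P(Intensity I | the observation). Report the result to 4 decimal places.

Apply Bayes' rule: the posterior for each component is proportional to its prior times its likelihood at x.
Component likelihoods at x = 7:
  f_I = 0.0536616
  f_II = 0.0495439
Weight by the priors:
  P(Z=I)·f_I = 0.36 × 0.0536616 = 0.0193182
  P(Z=II)·f_II = 0.64 × 0.0495439 = 0.0317081
Normaliser: 0.0193182 + 0.0317081 = 0.0510263
P(Intensity I | x) = 0.0193182 / 0.0510263 ≈ 0.3786

0.3786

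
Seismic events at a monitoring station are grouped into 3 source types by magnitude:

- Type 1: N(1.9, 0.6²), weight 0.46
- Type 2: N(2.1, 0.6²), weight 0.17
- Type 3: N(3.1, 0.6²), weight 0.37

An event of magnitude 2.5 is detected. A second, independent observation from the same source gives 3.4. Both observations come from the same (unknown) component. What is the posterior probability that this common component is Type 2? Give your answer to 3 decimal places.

The responsibility of component k is π_k f_k(x) divided by Σ_j π_j f_j(x).
Since both observations come from the same component, the likelihood for component k is f_k(x₁)·f_k(x₂).
  L_1 = [0.403285] × [0.0292138] = 0.0117815
  L_2 = [0.532413] × [0.0635877] = 0.0338549
  L_3 = [0.403285] × [0.586776] = 0.236638
Unnormalised posteriors:
  π_1·L_1 = 0.46 × 0.0117815 = 0.00541948
  π_2·L_2 = 0.17 × 0.0338549 = 0.00575534
  π_3·L_3 = 0.37 × 0.236638 = 0.0875559
Sum: 0.00541948 + 0.00575534 + 0.0875559 = 0.0987307
So the posterior for Type 2 is 0.00575534 / 0.0987307 ≈ 0.058.

0.058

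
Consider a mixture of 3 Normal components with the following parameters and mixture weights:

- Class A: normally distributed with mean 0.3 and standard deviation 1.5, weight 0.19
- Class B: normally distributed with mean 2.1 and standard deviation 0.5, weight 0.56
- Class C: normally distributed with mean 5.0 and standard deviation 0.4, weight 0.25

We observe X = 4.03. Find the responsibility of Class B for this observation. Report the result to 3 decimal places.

The responsibility of component k is P(Z=k) f_k(x) divided by Σ_j P(Z=j) f_j(x).
Normal densities:
  L_A = (1/(1.5·√(2π)))·exp(−(4.03−0.3)²/(2·1.5²)) = 0.265962·exp(-3.09176) = 0.0120805
  L_B = (1/(0.5·√(2π)))·exp(−(4.03−2.1)²/(2·0.5²)) = 0.797885·exp(-7.44980) = 0.000464016
  L_C = (1/(0.4·√(2π)))·exp(−(4.03−5.0)²/(2·0.4²)) = 0.997356·exp(-2.94031) = 0.0527095
Weight by the priors:
  P(Z=A)·L_A = 0.19 × 0.0120805 = 0.0022953
  P(Z=B)·L_B = 0.56 × 0.000464016 = 0.000259849
  P(Z=C)·L_C = 0.25 × 0.0527095 = 0.0131774
Denominator: 0.0022953 + 0.000259849 + 0.0131774 = 0.0157325
P(Class B | 4.03) ≈ 0.017

0.017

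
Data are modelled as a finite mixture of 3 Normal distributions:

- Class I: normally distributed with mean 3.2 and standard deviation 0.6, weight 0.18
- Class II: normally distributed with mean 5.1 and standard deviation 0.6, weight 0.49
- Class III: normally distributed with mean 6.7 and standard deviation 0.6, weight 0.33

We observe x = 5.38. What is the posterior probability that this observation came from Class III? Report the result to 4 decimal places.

0.0626

Apply Bayes' rule: the posterior for each component is proportional to its prior times its likelihood at x.
Normal densities:
  f_I = 0.000904012
  f_II = 0.596306
  f_III = 0.0591243
Unnormalised posteriors:
  π_I·f_I = 0.18 × 0.000904012 = 0.000162722
  π_II·f_II = 0.49 × 0.596306 = 0.29219
  π_III·f_III = 0.33 × 0.0591243 = 0.019511
Denominator: 0.000162722 + 0.29219 + 0.019511 = 0.311864
P(Class III | the observation) = 0.019511 / 0.311864 ≈ 0.0626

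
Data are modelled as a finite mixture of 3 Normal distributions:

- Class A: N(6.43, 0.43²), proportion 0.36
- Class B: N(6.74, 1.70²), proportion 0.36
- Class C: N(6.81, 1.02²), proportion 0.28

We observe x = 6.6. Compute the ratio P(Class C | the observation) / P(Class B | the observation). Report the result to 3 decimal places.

1.273

Since P(k|x) ∝ w_k f_k(x), the posterior odds are w_i f_i(x) / (w_j f_j(x)).
Component likelihoods at x = 6.6:
  p_A = (1/(0.43·√(2π)))·exp(−(6.6−6.43)²/(2·0.43²)) = 0.927773·exp(-0.07815) = 0.858028
  p_B = (1/(1.70·√(2π)))·exp(−(6.6−6.74)²/(2·1.70²)) = 0.234672·exp(-0.00339) = 0.233878
  p_C = (1/(1.02·√(2π)))·exp(−(6.6−6.81)²/(2·1.02²)) = 0.391120·exp(-0.02119) = 0.382918
0.107217 / 0.0841959 ≈ 1.273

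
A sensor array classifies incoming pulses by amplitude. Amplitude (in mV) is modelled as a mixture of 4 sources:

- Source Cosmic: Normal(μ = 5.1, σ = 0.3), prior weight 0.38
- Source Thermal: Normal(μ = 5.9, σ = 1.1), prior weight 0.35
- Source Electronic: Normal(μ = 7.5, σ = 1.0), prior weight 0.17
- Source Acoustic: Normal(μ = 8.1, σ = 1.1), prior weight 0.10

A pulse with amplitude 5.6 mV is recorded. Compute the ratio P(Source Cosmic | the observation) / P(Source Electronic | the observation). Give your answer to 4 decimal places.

11.2961

The posterior odds equal the prior odds times the likelihood ratio: (π_i/π_j)·(f_i(x)/f_j(x)).
Component likelihoods at x = 5.6 mV:
  f_Cosmic = (1/(0.3·√(2π)))·exp(−(5.6−5.1)²/(2·0.3²)) = 1.329808·exp(-1.38889) = 0.33159
  f_Thermal = (1/(1.1·√(2π)))·exp(−(5.6−5.9)²/(2·1.1²)) = 0.362675·exp(-0.03719) = 0.349435
  f_Electronic = (1/(1.0·√(2π)))·exp(−(5.6−7.5)²/(2·1.0²)) = 0.398942·exp(-1.80500) = 0.0656158
  f_Acoustic = (1/(1.1·√(2π)))·exp(−(5.6−8.1)²/(2·1.1²)) = 0.362675·exp(-2.58264) = 0.0274087
0.126004 / 0.0111547 ≈ 11.2961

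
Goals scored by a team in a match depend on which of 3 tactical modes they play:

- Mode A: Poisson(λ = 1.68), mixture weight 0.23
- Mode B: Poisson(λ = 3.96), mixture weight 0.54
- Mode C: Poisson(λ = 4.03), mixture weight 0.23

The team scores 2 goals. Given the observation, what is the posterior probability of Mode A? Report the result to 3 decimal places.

Posterior ∝ prior × likelihood, so P(k | x) ∝ π_k f_k(x); normalise over all components.
Poisson probabilities:
  f_A = 0.263011
  f_B = 0.14947
  f_C = 0.144336
Unnormalised posteriors:
  π_A·f_A = 0.23 × 0.263011 = 0.0604925
  π_B·f_B = 0.54 × 0.14947 = 0.0807138
  π_C·f_C = 0.23 × 0.144336 = 0.0331972
Sum: 0.0604925 + 0.0807138 + 0.0331972 = 0.174404
Responsibility of Mode A: 0.0604925 / 0.174404 ≈ 0.347

0.347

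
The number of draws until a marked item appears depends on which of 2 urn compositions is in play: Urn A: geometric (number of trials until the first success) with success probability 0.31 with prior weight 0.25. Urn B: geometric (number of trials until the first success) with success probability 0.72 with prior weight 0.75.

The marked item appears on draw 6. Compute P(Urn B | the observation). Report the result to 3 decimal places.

0.071

P(component k | x) = w_k·f_k(x) / marginal(x), where marginal(x) = Σ_j w_j·f_j(x).
Geometric probabilities:
  p_A = 0.048485
  p_B = 0.00123915
Prior × likelihood for each component:
  w_A·p_A = 0.25 × 0.048485 = 0.0121212
  w_B·p_B = 0.75 × 0.00123915 = 0.00092936
Sum: 0.0121212 + 0.00092936 = 0.0130506
Responsibility of Urn B: 0.00092936 / 0.0130506 ≈ 0.071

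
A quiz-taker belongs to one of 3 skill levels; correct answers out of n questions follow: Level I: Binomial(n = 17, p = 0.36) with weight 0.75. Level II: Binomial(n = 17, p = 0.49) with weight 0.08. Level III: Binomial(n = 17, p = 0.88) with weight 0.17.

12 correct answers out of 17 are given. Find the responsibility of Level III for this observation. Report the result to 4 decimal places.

0.5005

Apply Bayes' rule: the posterior for each component is proportional to its prior times its likelihood at x.
Component likelihoods at x = 12 correct answers out of 17:
  L_I = C(17,12)·0.36^12·0.64^5 = 6188·4.73838e-06·0.107374 = 0.00314833
  L_II = C(17,12)·0.49^12·0.51^5 = 6188·0.000191581·0.0345025 = 0.0409029
  L_III = C(17,12)·0.88^12·0.12^5 = 6188·0.215671·2.48832e-05 = 0.0332084
Weight by the priors:
  P(Z=I)·L_I = 0.75 × 0.00314833 = 0.00236125
  P(Z=II)·L_II = 0.08 × 0.0409029 = 0.00327223
  P(Z=III)·L_III = 0.17 × 0.0332084 = 0.00564544
Sum: 0.00236125 + 0.00327223 + 0.00564544 = 0.0112789
P(Level III | 12 correct answers out of 17) = 0.00564544 / 0.0112789 ≈ 0.5005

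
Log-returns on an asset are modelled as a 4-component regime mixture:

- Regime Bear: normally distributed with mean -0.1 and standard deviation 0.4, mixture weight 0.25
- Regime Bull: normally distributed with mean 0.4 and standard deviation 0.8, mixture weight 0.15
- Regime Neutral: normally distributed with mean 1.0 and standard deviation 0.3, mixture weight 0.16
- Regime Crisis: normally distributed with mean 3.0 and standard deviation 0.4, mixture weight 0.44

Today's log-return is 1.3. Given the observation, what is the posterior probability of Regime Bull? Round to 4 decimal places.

0.2345

Posterior ∝ prior × likelihood, so P(k | x) ∝ π_k f_k(x); normalise over all components.
Normal densities:
  p_Bear = (1/(0.4·√(2π)))·exp(−(1.3−-0.1)²/(2·0.4²)) = 0.997356·exp(-6.12500) = 0.00218171
  p_Bull = (1/(0.8·√(2π)))·exp(−(1.3−0.4)²/(2·0.8²)) = 0.498678·exp(-0.63281) = 0.264846
  p_Neutral = (1/(0.3·√(2π)))·exp(−(1.3−1.0)²/(2·0.3²)) = 1.329808·exp(-0.50000) = 0.806569
  p_Crisis = (1/(0.4·√(2π)))·exp(−(1.3−3.0)²/(2·0.4²)) = 0.997356·exp(-9.03125) = 0.000119297
Multiply by the mixture weights:
  π_Bear·p_Bear = 0.25 × 0.00218171 = 0.000545427
  π_Bull·p_Bull = 0.15 × 0.264846 = 0.0397269
  π_Neutral·p_Neutral = 0.16 × 0.806569 = 0.129051
  π_Crisis·p_Crisis = 0.44 × 0.000119297 = 5.24905e-05
Normaliser: 0.000545427 + 0.0397269 + 0.129051 + 5.24905e-05 = 0.169376
So the posterior for Regime Bull is 0.0397269 / 0.169376 ≈ 0.2345.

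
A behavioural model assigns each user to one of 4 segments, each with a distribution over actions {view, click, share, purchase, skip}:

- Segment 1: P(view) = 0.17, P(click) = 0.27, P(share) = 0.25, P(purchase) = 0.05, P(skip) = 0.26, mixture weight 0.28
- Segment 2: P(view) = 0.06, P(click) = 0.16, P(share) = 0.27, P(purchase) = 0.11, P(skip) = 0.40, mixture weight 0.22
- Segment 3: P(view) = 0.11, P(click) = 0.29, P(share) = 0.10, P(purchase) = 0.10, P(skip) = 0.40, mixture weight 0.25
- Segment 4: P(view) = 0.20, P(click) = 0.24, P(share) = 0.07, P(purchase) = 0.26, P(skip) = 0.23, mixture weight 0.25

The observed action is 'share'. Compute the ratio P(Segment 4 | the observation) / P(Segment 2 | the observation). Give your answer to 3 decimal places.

0.295

Since P(k|x) ∝ P(Z=k) f_k(x), the posterior odds are P(Z=i) f_i(x) / (P(Z=j) f_j(x)).
Evaluate each component's likelihood at the observed value:
  p_1 = 0.25
  p_2 = 0.27
  p_3 = 0.1
  p_4 = 0.07
Odds = (0.25/0.22) × (0.07/0.27) = 1.13636 × 0.259259 ≈ 0.295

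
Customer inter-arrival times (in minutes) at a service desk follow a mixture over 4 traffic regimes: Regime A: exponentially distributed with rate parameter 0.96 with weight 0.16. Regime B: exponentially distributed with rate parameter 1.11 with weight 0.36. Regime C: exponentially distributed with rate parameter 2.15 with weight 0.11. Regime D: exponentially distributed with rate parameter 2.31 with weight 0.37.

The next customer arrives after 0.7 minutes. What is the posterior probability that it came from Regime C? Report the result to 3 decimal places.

The responsibility of component k is π_k f_k(x) divided by Σ_j π_j f_j(x).
Exponential densities:
  L_A = 0.96·e^(−0.96·0.7) = 0.96·e^(−0.6720) = 0.490259
  L_B = 1.11·e^(−1.11·0.7) = 1.11·e^(−0.7770) = 0.510359
  L_C = 2.15·e^(−2.15·0.7) = 2.15·e^(−1.5050) = 0.477337
  L_D = 2.31·e^(−2.31·0.7) = 2.31·e^(−1.6170) = 0.458519
Unnormalised posteriors:
  π_A·L_A = 0.16 × 0.490259 = 0.0784414
  π_B·L_B = 0.36 × 0.510359 = 0.183729
  π_C·L_C = 0.11 × 0.477337 = 0.0525071
  π_D·L_D = 0.37 × 0.458519 = 0.169652
Sum: 0.0784414 + 0.183729 + 0.0525071 + 0.169652 = 0.48433
P(Regime C | the observation) ≈ 0.108

0.108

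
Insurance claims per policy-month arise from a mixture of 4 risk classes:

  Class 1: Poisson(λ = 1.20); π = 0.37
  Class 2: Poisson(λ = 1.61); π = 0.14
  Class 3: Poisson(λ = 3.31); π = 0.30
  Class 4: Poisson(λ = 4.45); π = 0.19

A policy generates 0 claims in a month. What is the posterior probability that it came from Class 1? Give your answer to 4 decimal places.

0.7303

Apply Bayes' rule: the posterior for each component is proportional to its prior times its likelihood at x.
Evaluate each component's likelihood at the observed value:
  L_1 = e^(−1.20)·1.20^0/0! = 0.301194
  L_2 = e^(−1.61)·1.61^0/0! = 0.199888
  L_3 = e^(−3.31)·3.31^0/0! = 0.0365162
  L_4 = e^(−4.45)·4.45^0/0! = 0.0116786
Multiply by the mixture weights:
  P(Z=1)·L_1 = 0.37 × 0.301194 = 0.111442
  P(Z=2)·L_2 = 0.14 × 0.199888 = 0.0279843
  P(Z=3)·L_3 = 0.30 × 0.0365162 = 0.0109549
  P(Z=4)·L_4 = 0.19 × 0.0116786 = 0.00221893
Denominator: 0.111442 + 0.0279843 + 0.0109549 + 0.00221893 = 0.1526
P(Class 1 | x) ≈ 0.7303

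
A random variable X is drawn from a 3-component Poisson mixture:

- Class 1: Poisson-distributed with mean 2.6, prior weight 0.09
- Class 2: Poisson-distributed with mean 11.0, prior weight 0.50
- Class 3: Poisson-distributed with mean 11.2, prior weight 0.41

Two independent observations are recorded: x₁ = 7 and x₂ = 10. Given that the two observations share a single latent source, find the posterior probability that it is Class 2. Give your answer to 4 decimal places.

0.5725

By Bayes' theorem, P(k | x) = π_k f_k(x) / Σ_j π_j f_j(x).
Since both observations come from the same component, the likelihood for component k is f_k(x₁)·f_k(x₂).
  L_1 = [0.0118363] × [0.000288938] = 3.41997e-06
  L_2 = [0.0645772] × [0.119378] = 0.0077091
  L_3 = [0.0599788] × [0.117036] = 0.00701967
Prior × likelihood for each component:
  π_1·L_1 = 0.09 × 3.41997e-06 = 3.07797e-07
  π_2·L_2 = 0.50 × 0.0077091 = 0.00385455
  π_3·L_3 = 0.41 × 0.00701967 = 0.00287806
Normaliser: 3.07797e-07 + 0.00385455 + 0.00287806 = 0.00673292
P(Class 2 | x₁,x₂) ≈ 0.5725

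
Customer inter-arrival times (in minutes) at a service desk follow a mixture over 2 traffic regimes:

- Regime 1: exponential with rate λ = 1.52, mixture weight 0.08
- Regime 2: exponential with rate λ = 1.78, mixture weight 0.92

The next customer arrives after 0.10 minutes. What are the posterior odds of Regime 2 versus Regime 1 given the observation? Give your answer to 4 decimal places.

13.1215

Since P(k|x) ∝ P(Z=k) f_k(x), the posterior odds are P(Z=i) f_i(x) / (P(Z=j) f_j(x)).
Evaluate each component's likelihood at the observed value:
  p_1 = 1.52·e^(−1.52·0.10) = 1.52·e^(−0.1520) = 1.30566
  p_2 = 1.78·e^(−1.78·0.10) = 1.78·e^(−0.1780) = 1.48976
Odds = (0.92/0.08) × (1.48976/1.30566) = 11.5 × 1.141 ≈ 13.1215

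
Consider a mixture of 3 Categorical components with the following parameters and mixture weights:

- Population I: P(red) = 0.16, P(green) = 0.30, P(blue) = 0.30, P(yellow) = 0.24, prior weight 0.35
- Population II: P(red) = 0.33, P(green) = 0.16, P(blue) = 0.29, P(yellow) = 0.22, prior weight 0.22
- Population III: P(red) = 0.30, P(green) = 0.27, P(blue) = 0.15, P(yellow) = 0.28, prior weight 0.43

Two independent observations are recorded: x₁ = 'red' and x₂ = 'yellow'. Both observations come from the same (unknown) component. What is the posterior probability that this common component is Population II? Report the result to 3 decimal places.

0.244

By Bayes' theorem, P(k | x) = π_k f_k(x) / Σ_j π_j f_j(x).
Since both observations come from the same component, the likelihood for component k is f_k(x₁)·f_k(x₂).
  f_I = [P(red | comp) = 0.16] × [0.24] = 0.0384
  f_II = [P(red | comp) = 0.33] × [0.22] = 0.0726
  f_III = [P(red | comp) = 0.30] × [0.28] = 0.084
Unnormalised posteriors:
  π_I·f_I = 0.35 × 0.0384 = 0.01344
  π_II·f_II = 0.22 × 0.0726 = 0.015972
  π_III·f_III = 0.43 × 0.084 = 0.03612
Normaliser: 0.01344 + 0.015972 + 0.03612 = 0.065532
P(Population II | x₁,x₂) = 0.015972 / 0.065532 ≈ 0.244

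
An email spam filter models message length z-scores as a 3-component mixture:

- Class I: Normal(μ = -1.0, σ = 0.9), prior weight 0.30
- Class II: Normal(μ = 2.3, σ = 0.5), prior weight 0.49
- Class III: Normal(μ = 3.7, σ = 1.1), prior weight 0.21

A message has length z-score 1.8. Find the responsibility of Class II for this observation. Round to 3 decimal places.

Apply Bayes' rule: the posterior for each component is proportional to its prior times its likelihood at x.
Normal densities:
  p_I = 0.00350668
  p_II = 0.483941
  p_III = 0.0815952
Weight by the priors:
  π_I·p_I = 0.30 × 0.00350668 = 0.00105201
  π_II·p_II = 0.49 × 0.483941 = 0.237131
  π_III·p_III = 0.21 × 0.0815952 = 0.017135
Sum: 0.00105201 + 0.237131 + 0.017135 = 0.255318
P(Class II | x) ≈ 0.929

0.929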